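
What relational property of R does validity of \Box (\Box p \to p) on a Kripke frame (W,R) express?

shift-reflexivity

Suppose □(□p→p) is valid. Take Rxy and set V(p)={w : Ryw}. Then at y, □p holds; since □(□p→p) at x, □p→p at y, so p at y, i.e. Ryy.
Conversely, any frame satisfying \forall x \forall y (Rxy \to Ryy) validates the schema.
So the correspondent is shift-reflexivity.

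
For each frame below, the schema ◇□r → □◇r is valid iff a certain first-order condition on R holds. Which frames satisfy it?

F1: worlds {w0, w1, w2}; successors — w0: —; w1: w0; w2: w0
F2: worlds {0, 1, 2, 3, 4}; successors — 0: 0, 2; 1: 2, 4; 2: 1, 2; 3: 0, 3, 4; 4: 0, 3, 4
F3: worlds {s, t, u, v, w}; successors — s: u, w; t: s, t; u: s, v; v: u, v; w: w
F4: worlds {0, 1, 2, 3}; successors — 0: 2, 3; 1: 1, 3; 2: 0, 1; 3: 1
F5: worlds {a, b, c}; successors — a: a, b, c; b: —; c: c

F4

This is the axiom for convergence; its first-order frame correspondent is ∀x ∀y ∀z (Rxy ∧ Rxz → ∃w (Ryw ∧ Rzw)).
F1: fails — Rw1w0 and Rw1w0 but w0 and w0 have no common successor.
F2: fails — R12 and R14 but 2 and 4 have no common successor.
F3: fails — Rsw and Rsu but w and u have no common successor.
F4: condition met.
F5: fails — Raa and Rab but a and b have no common successor.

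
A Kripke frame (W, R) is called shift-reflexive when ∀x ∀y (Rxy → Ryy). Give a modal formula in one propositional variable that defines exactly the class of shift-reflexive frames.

□(□p → p)

The condition is shift-reflexivity. The T□ schema □(□p → p) defines it.
Suppose □(□p→p) is valid. Take Rxy and set V(p)={w : Ryw}. Then at y, □p holds; since □(□p→p) at x, □p→p at y, so p at y, i.e. Ryy.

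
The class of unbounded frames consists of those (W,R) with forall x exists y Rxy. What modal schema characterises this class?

□r → ◇r

The condition is seriality. The D schema □r → ◇r defines it.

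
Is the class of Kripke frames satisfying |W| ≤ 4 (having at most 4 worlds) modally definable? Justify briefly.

No — not modally definable

Modal frame validity is preserved under disjoint unions.
Any modal formula valid on each of 5 disjoint one-world frames is valid on their disjoint union (validity is preserved under disjoint unions). Each one-world frame has |W|=1≤4, but the union has |W|=5.
So the class is not modally definable.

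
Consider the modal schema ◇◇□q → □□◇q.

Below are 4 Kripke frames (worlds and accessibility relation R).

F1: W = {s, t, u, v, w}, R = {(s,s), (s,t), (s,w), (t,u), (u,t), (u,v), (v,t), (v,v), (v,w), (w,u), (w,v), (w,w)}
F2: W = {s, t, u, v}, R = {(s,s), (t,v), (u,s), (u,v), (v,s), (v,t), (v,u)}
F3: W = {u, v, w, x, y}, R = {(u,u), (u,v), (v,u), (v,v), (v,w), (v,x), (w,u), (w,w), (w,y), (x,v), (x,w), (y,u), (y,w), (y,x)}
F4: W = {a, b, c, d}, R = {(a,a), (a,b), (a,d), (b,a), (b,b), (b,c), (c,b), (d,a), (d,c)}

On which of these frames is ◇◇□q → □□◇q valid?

Frame correspondent (Sahlqvist): ∀x ∀y ∀z ((xR²y ∧ xR²z) → ∃w (yRw ∧ zRw)) — i.e. a generalized confluence (Geach) condition.
F1: fails — sR²s, sR²t but no w* with sRw* and tRw*.
F2: fails — tR²s, tR²t but no w with sRw and tRw.
F3: ✓.
F4: fails — aR²c, aR²d but no w with cRw and dRw.
Valid on: F3.

F3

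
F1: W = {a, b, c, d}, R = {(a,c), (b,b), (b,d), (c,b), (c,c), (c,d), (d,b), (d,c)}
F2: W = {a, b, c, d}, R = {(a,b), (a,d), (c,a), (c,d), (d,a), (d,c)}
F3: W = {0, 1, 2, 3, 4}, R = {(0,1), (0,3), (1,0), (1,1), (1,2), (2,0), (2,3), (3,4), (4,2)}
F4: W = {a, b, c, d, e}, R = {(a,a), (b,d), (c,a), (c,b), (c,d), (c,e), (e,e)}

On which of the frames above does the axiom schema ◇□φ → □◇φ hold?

F1

The schema corresponds to convergence: ∀x ∀y ∀z (Rxy ∧ Rxz → ∃w (Ryw ∧ Rzw)).
F1: holds.
F2: fails — Rab and Rab but b and b have no common successor.
F3: fails — R01 and R03 but 1 and 3 have no common successor.
F4: fails — Rbd and Rbd but d and d have no common successor.
Valid on: F1.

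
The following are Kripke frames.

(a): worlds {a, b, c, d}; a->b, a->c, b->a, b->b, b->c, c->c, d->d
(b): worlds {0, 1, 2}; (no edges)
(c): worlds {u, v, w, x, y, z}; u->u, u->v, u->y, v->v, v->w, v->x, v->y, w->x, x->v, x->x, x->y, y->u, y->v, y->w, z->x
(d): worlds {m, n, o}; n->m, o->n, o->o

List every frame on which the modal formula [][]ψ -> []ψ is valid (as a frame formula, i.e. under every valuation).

(a), (b), (c)

Frame correspondent (Sahlqvist): forall x forall y (Rxy -> exists z (Rxz & Rzy)) — i.e. density.
(a): ✓.
(b): ✓.
(c): ✓.
(d): fails — Rnm but no z with Rnz and Rzm.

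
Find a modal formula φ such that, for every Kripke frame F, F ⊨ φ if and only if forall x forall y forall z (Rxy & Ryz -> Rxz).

□s → □□s

This is transitivity; the standard corresponding axiom is 4: □s → □□s.
Suppose □s→□□s is valid. Take Rxy, Ryz and set V(s)={w : Rxw}. Then □s at x, so □□s at x, so □s at y, so s at z, i.e. Rxz.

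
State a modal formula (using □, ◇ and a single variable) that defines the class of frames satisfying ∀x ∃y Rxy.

This is seriality; the standard corresponding axiom is D: □ψ → ◇ψ.
Suppose □ψ→◇ψ is valid. At any x set V(ψ)=W. Then □ψ at x, so ◇ψ at x, so x has a successor.

□ψ → ◇ψ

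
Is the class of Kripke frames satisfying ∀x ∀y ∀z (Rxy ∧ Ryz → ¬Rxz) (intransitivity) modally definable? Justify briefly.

No — not modally definable

Any modally definable frame class is closed under surjective bounded morphisms.
The 5-cycle (worlds w0,w1,w2,w3,w4 with w0→w1→w2→w3→w4→w0) is intransitive. Mapping every world to a single reflexive point • is a surjective bounded morphism; the reflexive point is not intransitive (R••∧R•• but R••).
Hence intransitivity is not modally definable.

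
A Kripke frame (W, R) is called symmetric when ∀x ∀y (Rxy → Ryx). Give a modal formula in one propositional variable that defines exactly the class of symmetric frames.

ψ → □◇ψ

The condition is symmetry. The B schema ψ → □◇ψ defines it.
Suppose ψ→□◇ψ is valid. Take Rxy and set V(ψ)={x}. Then ψ at x, so □◇ψ at x, so ◇ψ at y, so some z with Ryz has ψ; z=x, i.e. Ryx.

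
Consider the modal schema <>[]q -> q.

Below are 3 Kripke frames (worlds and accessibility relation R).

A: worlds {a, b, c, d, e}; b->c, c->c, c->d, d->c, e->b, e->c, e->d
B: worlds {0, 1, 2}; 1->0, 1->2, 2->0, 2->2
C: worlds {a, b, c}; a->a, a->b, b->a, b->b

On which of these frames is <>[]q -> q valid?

The schema corresponds to a generalized confluence (Geach) condition: forall x forall y (xRy -> exists w (yRw & x = w)).
A: fails — bRc but no w with cRw and b=w.
B: fails — 1R0 but no w with 0Rw and 1=w.
C: condition met.
Valid on: C.

C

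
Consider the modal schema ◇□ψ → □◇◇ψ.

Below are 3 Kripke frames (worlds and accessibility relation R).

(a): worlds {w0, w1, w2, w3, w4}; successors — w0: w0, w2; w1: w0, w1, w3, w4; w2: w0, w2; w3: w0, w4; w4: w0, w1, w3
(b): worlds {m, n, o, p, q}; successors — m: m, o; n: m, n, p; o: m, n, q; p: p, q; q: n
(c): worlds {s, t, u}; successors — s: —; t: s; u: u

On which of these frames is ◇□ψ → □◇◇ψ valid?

Frame correspondent (Sahlqvist): ∀x ∀y ∀z ((xRy ∧ xRz) → ∃w (yRw ∧ zR²w)) — i.e. a generalized confluence (Geach) condition.
(a): condition met.
(b): fails — nRm, nRp but no w with mRw and pR²w.
(c): fails — tRs, tRs but no w with sRw and sR²w.
Valid on: (a).

(a)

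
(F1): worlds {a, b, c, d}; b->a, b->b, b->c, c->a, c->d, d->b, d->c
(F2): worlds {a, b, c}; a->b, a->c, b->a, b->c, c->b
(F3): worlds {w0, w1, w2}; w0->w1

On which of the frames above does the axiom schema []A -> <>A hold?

(F2)

This is the axiom for seriality; its first-order frame correspondent is forall x exists y Rxy.
(F1): fails — world a has no successor.
(F2): satisfies the condition.
(F3): fails — world w1 has no successor.
Valid on: (F2).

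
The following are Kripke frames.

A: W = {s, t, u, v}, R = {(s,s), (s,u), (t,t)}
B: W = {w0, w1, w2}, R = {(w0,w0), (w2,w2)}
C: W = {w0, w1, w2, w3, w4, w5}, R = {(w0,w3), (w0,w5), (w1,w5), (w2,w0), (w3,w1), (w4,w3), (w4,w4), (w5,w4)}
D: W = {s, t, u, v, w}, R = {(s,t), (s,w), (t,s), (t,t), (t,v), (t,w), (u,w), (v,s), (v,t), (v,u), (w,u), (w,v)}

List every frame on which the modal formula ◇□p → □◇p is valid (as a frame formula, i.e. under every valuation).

B

The schema corresponds to convergence: ∀x ∀y ∀z (Rxy ∧ Rxz → ∃w (Ryw ∧ Rzw)).
A: fails — Rsu and Rsu but u and u have no common successor.
B: ✓.
C: fails — Rw0w5 and Rw0w3 but w5 and w3 have no common successor.
D: fails — Rts and Rtw but s and w have no common successor.
Valid on: B.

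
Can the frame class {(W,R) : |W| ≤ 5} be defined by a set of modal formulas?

Modal frame validity is preserved under disjoint unions.
Any modal formula valid on each of 6 disjoint one-world frames is valid on their disjoint union (validity is preserved under disjoint unions). Each one-world frame has |W|=1≤5, but the union has |W|=6.
So the class is not modally definable.

Not definable by any modal formula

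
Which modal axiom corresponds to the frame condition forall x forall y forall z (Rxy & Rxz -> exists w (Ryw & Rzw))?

The condition is convergence. The .2 schema ◇□p → □◇p defines it.
Suppose ◇□p→□◇p is valid. Take Rxy, Rxz and set V(p)={w : Ryw}. Then □p at y so ◇□p at x, so □◇p at x, so ◇p at z, giving w with Rzw and Ryw.

◇□p → □◇p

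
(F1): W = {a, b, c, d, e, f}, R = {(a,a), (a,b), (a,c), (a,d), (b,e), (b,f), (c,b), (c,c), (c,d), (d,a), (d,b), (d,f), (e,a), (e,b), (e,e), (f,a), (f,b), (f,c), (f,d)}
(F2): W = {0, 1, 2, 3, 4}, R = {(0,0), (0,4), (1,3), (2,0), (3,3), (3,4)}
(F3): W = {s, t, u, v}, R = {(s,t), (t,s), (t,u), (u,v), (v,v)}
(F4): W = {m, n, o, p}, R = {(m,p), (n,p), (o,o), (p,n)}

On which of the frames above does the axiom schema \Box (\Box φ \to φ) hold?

none

The schema corresponds to shift-reflexivity: \forall x \forall y (Rxy \to Ryy).
(F1): fails — Rcd but not Rdd.
(F2): fails — R34 but not R44.
(F3): fails — Rts but not Rss.
(F4): fails — Rnp but not Rpp.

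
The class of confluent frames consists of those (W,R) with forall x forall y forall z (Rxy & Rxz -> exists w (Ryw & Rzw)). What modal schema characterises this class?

◇□s → □◇s

The condition is convergence. The .2 schema ◇□s → □◇s defines it.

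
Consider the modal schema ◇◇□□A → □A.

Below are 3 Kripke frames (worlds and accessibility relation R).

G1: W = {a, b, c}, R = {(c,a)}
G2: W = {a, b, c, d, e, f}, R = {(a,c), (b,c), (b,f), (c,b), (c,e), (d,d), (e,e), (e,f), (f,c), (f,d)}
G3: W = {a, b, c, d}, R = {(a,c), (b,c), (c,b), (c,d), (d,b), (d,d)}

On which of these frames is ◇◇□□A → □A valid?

G1

The schema corresponds to a generalized confluence (Geach) condition: ∀x ∀y ∀z ((xR²y ∧ xRz) → ∃w (yR²w ∧ z = w)).
G1: ✓.
G2: fails — bR²b, bRf but no w with bR²w and f=w.
G3: fails — aR²b, aRc but no w with bR²w and c=w.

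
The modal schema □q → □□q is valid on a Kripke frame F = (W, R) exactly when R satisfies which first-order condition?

transitivity

Suppose □q→□□q is valid. Take Rxy, Ryz and set V(q)={w : Rxw}. Then □q at x, so □□q at x, so □q at y, so q at z, i.e. Rxz.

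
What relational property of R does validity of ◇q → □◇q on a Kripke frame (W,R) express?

Suppose ◇q→□◇q is valid. Take Rxy, Rxz and set V(q)={y}. Then ◇q at x, so □◇q at x, so ◇q at z, so some w with Rzw has q; w=y, i.e. Rzy. By symmetry of the argument, Ryz.
Conversely, on a frame with the Euclidean property the schema holds at every world under every valuation.
Frame condition: ∀x ∀y ∀z (Rxy ∧ Rxz → Ryz).

the Euclidean property: ∀x ∀y ∀z (Rxy ∧ Rxz → Ryz)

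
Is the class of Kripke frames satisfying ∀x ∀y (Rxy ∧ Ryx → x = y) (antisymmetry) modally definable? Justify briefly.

Not modally definable

Modal frame validity is preserved under surjective bounded morphisms.
The 6-cycle (worlds a,b,c,d,e,f with a→b→c→d→e→f→a) is antisymmetric. Sending even-indexed worlds to a and odd-indexed worlds to b is a surjective bounded morphism onto the two-world frame with a↔b, which is not antisymmetric.
Hence antisymmetry is not modally definable.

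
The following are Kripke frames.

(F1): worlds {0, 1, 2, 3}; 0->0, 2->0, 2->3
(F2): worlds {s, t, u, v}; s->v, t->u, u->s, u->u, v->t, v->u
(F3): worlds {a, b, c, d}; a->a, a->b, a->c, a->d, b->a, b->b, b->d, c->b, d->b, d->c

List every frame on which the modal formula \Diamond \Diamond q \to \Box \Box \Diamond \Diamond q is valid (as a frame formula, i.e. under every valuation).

(F1)

The schema corresponds to a generalized confluence (Geach) condition: \forall x \forall y \forall z ((x R^2 y \wedge x R^2 z) \to \exists w (y = w \wedge z R^2 w)).
(F1): condition met.
(F2): fails — sR²t, sR²t but no w with t=w and tR²w.
(F3): fails — aR²c, aR²c but no w with c=w and cR²w.
Valid on: (F1).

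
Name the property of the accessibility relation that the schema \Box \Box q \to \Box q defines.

Suppose □□q→□q is valid. Take Rxy and set V(q)={w : xR²w}. Then □□q at x, so □q at x, so q at y, i.e. ∃z(Rxz∧Rzy).

density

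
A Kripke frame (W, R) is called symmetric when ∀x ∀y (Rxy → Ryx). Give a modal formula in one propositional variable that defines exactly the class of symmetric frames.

r → □◇r

This is symmetry; the standard corresponding axiom is B: r → □◇r.
Suppose r→□◇r is valid. Take Rxy and set V(r)={x}. Then r at x, so □◇r at x, so ◇r at y, so some z with Ryz has r; z=x, i.e. Ryx.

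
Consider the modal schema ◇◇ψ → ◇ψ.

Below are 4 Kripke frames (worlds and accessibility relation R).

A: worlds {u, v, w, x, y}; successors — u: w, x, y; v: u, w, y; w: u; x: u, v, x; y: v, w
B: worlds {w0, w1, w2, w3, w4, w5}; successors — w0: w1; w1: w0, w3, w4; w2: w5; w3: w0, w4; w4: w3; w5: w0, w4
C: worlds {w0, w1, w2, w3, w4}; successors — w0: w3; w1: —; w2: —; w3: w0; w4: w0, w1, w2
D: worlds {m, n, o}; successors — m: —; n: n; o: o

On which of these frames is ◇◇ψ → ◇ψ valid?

D

Frame correspondent (Sahlqvist): ∀x ∀y ∀z (Rxy ∧ Ryz → Rxz) — i.e. transitivity.
A: fails — Ruw and Rwu but not Ruu.
B: fails — Rw1w0 and Rw0w1 but not Rw1w1.
C: fails — Rw3w0 and Rw0w3 but not Rw3w3.
D: ✓.
Valid on: D.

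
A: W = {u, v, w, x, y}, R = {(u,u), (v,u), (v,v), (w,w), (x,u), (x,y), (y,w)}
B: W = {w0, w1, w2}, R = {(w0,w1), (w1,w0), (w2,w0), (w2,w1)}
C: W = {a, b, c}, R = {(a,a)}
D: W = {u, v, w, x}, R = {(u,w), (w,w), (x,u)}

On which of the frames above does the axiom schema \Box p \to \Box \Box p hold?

This is the axiom for transitivity; its first-order frame correspondent is \forall x \forall y \forall z (Rxy \wedge Ryz \to Rxz).
A: fails — Rxy and Ryw but not Rxw.
B: fails — Rw0w1 and Rw1w0 but not Rw0w0.
C: holds.
D: fails — Rxu and Ruw but not Rxw.
Valid on: C.

C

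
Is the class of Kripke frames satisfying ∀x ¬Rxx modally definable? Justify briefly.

Modal frame validity is preserved under surjective bounded morphisms.
The 3-cycle (worlds s,t,u with s→t→u→s) is irreflexive, and the map sending every world to a single reflexive point • is a surjective bounded morphism (forth: every edge maps to (•,•); back: every world has a successor). So any modal formula valid on the 3-cycle is also valid on the reflexive point, which is not irreflexive.
So the class is not modally definable.

No — not modally definable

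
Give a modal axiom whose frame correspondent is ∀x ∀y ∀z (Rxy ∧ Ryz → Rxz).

□q → □□q

This is transitivity; the standard corresponding axiom is 4: □q → □□q.
Suppose □q→□□q is valid. Take Rxy, Ryz and set V(q)={w : Rxw}. Then □q at x, so □□q at x, so □q at y, so q at z, i.e. Rxz.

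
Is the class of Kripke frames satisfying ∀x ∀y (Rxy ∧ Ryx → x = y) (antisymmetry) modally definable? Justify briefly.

If a class were modally definable it would be closed under surjective bounded morphisms (Goldblatt–Thomason).
The 6-cycle (worlds a,b,c,d,e,f with a→b→c→d→e→f→a) is antisymmetric. Sending even-indexed worlds to a and odd-indexed worlds to b is a surjective bounded morphism onto the two-world frame with a↔b, which is not antisymmetric.
Hence antisymmetry is not modally definable.

No — not modally definable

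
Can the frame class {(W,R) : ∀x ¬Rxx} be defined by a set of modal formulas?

If a class were modally definable it would be closed under surjective bounded morphisms (Goldblatt–Thomason).
The 5-cycle (worlds s,t,u,v,w with s→t→u→v→w→s) is irreflexive, and the map sending every world to a single reflexive point • is a surjective bounded morphism (forth: every edge maps to (•,•); back: every world has a successor). So any modal formula valid on the 5-cycle is also valid on the reflexive point, which is not irreflexive.
So the class is not modally definable.

Not modally definable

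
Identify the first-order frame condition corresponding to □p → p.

Suppose □p→p is valid. At any x set V(p)={w : Rxw}. Then □p holds at x, so p holds at x, i.e. Rxx.
Conversely, any frame satisfying ∀x Rxx validates the schema.
Frame condition: ∀x Rxx.

Reflexivity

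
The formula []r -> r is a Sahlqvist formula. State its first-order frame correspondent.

reflexivity

Suppose □r→r is valid. At any x set V(r)={w : Rxw}. Then □r holds at x, so r holds at x, i.e. Rxx.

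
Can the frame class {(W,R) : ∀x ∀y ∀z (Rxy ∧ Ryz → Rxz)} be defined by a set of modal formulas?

The condition is transitivity. A defining modal formula is □q → □□q.
Suppose □q→□□q is valid. Take Rxy, Ryz and set V(q)={w : Rxw}. Then □q at x, so □□q at x, so □q at y, so q at z, i.e. Rxz.

Definable; □q → □□q defines it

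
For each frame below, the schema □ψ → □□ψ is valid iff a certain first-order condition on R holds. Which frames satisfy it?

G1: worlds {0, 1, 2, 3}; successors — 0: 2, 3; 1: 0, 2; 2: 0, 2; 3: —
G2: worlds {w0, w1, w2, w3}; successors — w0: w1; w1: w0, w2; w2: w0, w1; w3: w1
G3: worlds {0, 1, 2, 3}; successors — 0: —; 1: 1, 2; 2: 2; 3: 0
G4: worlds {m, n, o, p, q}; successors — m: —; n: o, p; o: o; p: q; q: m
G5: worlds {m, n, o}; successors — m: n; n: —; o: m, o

G3

The schema corresponds to transitivity: ∀x ∀y ∀z (Rxy ∧ Ryz → Rxz).
G1: fails — R10 and R03 but not R13.
G2: fails — Rw1w2 and Rw2w1 but not Rw1w1.
G3: condition met.
G4: fails — Rpq and Rqm but not Rpm.
G5: fails — Rom and Rmn but not Ron.
Valid on: G3.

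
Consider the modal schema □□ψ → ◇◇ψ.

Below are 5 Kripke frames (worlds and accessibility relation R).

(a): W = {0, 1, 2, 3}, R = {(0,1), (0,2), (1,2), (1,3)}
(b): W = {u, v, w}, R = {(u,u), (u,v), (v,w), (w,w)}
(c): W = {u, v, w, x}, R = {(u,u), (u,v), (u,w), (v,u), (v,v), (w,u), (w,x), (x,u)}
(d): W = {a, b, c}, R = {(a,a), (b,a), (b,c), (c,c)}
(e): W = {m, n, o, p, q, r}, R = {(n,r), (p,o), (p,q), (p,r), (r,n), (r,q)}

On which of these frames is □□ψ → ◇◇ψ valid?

The schema corresponds to a generalized confluence (Geach) condition: ∀x ∃w (xR²w ∧ xR²w).
(a): fails — at 1 but no w with 1R²w and 1R²w.
(b): satisfies the condition.
(c): satisfies the condition.
(d): satisfies the condition.
(e): fails — at m but no w with mR²w and mR²w.
Valid on: (b), (c), (d).

(b), (c), (d)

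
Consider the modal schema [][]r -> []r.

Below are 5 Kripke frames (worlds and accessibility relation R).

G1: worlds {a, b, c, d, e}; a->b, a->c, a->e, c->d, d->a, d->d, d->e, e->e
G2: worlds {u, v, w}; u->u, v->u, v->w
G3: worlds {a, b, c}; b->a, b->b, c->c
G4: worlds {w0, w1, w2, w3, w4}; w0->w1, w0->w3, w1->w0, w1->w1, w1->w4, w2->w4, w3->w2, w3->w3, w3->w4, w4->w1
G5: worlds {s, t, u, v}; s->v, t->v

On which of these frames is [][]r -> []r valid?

Frame correspondent (Sahlqvist): forall x forall y (Rxy -> exists z (Rxz & Rzy)) — i.e. density.
G1: fails — Rab but no z with Raz and Rzb.
G2: fails — Rvw but no z with Rvz and Rzw.
G3: ✓.
G4: fails — Rw2w4 but no z with Rw2z and Rzw4.
G5: fails — Rsv but no z with Rsz and Rzv.
Valid on: G3.

G3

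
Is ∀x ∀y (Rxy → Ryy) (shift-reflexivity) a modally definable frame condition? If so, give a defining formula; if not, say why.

Yes: it is shift-reflexivity, defined by the T□ schema □(□p → p).

Yes — defined by □(□p → p)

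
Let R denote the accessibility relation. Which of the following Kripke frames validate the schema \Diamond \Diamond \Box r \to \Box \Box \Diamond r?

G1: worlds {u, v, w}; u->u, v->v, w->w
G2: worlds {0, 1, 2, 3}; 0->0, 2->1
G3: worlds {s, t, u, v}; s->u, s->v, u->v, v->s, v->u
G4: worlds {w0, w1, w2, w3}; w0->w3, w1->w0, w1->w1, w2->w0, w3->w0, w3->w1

G1, G2

The schema corresponds to a generalized confluence (Geach) condition: \forall x \forall y \forall z ((x R^2 y \wedge x R^2 z) \to \exists w (yRw \wedge zRw)).
G1: ✓.
G2: ✓.
G3: fails — sR²u, sR²v but no w with uRw and vRw.
G4: fails — w0R²w0, w0R²w1 but no w with w0Rw and w1Rw.
Valid on: G1, G2.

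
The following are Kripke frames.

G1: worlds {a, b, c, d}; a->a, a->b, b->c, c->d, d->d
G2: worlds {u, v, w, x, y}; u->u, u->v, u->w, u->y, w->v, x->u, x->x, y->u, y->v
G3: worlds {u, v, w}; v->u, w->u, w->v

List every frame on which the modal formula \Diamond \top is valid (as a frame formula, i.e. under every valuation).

G1

Frame correspondent (Sahlqvist): \forall x \exists y Rxy — i.e. seriality.
G1: satisfies the condition.
G2: fails — world v has no successor.
G3: fails — world u has no successor.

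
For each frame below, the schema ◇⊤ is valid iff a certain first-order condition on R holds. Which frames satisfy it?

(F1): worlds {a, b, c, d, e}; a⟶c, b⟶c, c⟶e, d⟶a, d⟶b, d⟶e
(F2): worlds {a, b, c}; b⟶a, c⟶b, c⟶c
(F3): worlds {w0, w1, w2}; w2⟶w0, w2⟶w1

none

This is the axiom for seriality; its first-order frame correspondent is ∀x ∃y Rxy.
(F1): fails — world e has no successor.
(F2): fails — world a has no successor.
(F3): fails — world w0 has no successor.
Valid on no frame.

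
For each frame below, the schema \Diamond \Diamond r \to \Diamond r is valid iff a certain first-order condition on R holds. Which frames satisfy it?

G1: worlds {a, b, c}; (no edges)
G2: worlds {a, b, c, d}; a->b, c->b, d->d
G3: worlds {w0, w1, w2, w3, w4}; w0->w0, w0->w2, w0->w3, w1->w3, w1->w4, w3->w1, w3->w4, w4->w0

G1, G2

This is the axiom for transitivity; its first-order frame correspondent is \forall x \forall y \forall z (Rxy \wedge Ryz \to Rxz).
G1: holds.
G2: holds.
G3: fails — Rw3w1 and Rw1w3 but not Rw3w3.
Valid on: G1, G2.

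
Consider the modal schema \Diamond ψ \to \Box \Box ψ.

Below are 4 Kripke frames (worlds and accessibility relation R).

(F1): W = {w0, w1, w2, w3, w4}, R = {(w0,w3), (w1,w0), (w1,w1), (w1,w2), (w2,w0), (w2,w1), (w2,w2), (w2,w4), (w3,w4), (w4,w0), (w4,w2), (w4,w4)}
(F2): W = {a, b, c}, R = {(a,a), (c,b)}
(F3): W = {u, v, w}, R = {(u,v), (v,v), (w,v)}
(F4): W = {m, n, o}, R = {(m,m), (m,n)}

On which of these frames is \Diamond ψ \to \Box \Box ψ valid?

(F2), (F3)

This is the axiom for a generalized confluence (Geach) condition; its first-order frame correspondent is \forall x \forall y \forall z ((xRy \wedge x R^2 z) \to \exists w (y = w \wedge z = w)).
(F1): fails — w0Rw3, w0R²w4 but w3 ≠ w4.
(F2): holds.
(F3): holds.
(F4): fails — mRm, mR²n but m ≠ n.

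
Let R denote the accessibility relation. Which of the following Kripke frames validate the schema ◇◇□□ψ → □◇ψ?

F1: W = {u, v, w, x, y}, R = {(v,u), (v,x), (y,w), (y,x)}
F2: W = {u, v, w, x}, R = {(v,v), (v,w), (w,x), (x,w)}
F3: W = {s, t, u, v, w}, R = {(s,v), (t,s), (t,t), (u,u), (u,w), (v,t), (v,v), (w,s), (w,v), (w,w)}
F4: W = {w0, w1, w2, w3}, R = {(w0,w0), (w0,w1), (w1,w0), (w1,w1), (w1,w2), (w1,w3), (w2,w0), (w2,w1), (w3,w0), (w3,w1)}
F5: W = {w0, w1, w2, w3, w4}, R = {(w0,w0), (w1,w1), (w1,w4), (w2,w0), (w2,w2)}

The schema corresponds to a generalized confluence (Geach) condition: ∀x ∀y ∀z ((xR²y ∧ xRz) → ∃w (yR²w ∧ zRw)).
F1: satisfies the condition.
F2: fails — vR²w, vRw but no t with wR²t and wRt.
F3: fails — uR²s, uRu but no w* with sR²w* and uRw*.
F4: satisfies the condition.
F5: fails — w1R²w1, w1Rw4 but no w with w1R²w and w4Rw.
Valid on: F1, F4.

F1, F4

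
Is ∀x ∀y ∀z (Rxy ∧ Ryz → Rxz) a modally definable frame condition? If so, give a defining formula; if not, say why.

The condition is transitivity. A defining modal formula is □q → □□q.
Suppose □q→□□q is valid. Take Rxy, Ryz and set V(q)={w : Rxw}. Then □q at x, so □□q at x, so □q at y, so q at z, i.e. Rxz.

Yes — defined by □q → □□q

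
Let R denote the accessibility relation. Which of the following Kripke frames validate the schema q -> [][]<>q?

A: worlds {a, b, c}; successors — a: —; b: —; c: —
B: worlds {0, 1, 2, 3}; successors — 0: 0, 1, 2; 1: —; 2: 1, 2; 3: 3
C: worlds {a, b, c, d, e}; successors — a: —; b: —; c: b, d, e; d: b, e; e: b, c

The schema corresponds to a generalized confluence (Geach) condition: forall x forall z (x R^2 z -> exists w (x = w & zRw)).
A: holds.
B: fails — 0R²1 but no w with 0=w and 1Rw.
C: fails — cR²b but no w with c=w and bRw.
Valid on: A.

A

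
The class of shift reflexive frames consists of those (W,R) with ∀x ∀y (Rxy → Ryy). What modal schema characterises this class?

The condition is shift-reflexivity. The T□ schema □(□r → r) defines it.
Suppose □(□r→r) is valid. Take Rxy and set V(r)={w : Ryw}. Then at y, □r holds; since □(□r→r) at x, □r→r at y, so r at y, i.e. Ryy.

□(□r → r)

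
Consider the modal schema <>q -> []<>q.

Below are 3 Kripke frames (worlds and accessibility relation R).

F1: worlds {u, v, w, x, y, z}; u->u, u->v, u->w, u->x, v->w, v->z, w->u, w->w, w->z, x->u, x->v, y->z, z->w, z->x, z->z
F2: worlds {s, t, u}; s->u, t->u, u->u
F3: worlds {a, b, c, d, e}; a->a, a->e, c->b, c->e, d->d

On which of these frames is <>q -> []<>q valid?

F2

Frame correspondent (Sahlqvist): forall x forall y forall z (Rxy & Rxz -> Ryz) — i.e. the Euclidean property.
F1: fails — Ruv and Ruv but not Rvv.
F2: condition met.
F3: fails — Rae and Rae but not Ree.
Valid on: F2.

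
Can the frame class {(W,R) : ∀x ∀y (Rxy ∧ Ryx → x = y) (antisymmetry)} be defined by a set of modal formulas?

No — not modally definable

If a class were modally definable it would be closed under surjective bounded morphisms (Goldblatt–Thomason).
The 4-cycle (worlds 0,1,2,3 with 0→1→2→3→0) is antisymmetric. Sending even-indexed worlds to • and odd-indexed worlds to ∘ is a surjective bounded morphism onto the two-world frame with •↔∘, which is not antisymmetric.
Hence antisymmetry is not modally definable.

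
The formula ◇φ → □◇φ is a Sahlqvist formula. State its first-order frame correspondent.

This schema is the 5 axiom.
Its frame correspondent is the Euclidean property — ∀x ∀y ∀z (Rxy ∧ Rxz → Ryz).

The Euclidean property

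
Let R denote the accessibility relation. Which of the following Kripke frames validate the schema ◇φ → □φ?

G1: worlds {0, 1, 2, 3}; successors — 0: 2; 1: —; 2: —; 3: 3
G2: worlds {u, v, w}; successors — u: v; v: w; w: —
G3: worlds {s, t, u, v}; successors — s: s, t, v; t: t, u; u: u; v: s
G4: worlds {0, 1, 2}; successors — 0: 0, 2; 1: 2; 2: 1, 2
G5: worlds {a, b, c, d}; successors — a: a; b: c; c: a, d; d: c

G1, G2

The schema corresponds to partial functionality: ∀x ∀y ∀z (Rxy ∧ Rxz → y = z).
G1: holds.
G2: holds.
G3: fails — s sees both s and t.
G4: fails — 0 sees both 0 and 2.
G5: fails — c sees both a and d.
Valid on: G1, G2.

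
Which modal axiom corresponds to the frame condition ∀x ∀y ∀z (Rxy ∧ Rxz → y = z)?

◇s → □s

A defining formula is ◇s → □s (the CD axiom).
Suppose ◇s→□s is valid. Take Rxy, Rxz and set V(s)={y}. Then ◇s at x, so □s at x, so s at z, i.e. z=y.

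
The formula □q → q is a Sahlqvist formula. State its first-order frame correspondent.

Suppose □q→q is valid. At any x set V(q)={w : Rxw}. Then □q holds at x, so q holds at x, i.e. Rxx.
The converse is a direct semantic check.
So the correspondent is reflexivity.

Reflexivity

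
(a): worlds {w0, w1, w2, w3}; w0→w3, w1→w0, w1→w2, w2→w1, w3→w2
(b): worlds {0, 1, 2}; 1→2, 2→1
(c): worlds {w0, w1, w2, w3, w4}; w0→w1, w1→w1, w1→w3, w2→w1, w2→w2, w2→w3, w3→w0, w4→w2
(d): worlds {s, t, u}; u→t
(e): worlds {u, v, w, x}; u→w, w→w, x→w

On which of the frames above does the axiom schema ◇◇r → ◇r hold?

(d), (e)

The schema corresponds to a generalized confluence (Geach) condition: ∀x ∀y (xR²y → ∃w (y = w ∧ xRw)).
(a): fails — w0R²w2 but no w with w2=w and w0Rw.
(b): fails — 1R²1 but no w with 1=w and 1Rw.
(c): fails — w0R²w3 but no w with w3=w and w0Rw.
(d): holds.
(e): holds.
Valid on: (d), (e).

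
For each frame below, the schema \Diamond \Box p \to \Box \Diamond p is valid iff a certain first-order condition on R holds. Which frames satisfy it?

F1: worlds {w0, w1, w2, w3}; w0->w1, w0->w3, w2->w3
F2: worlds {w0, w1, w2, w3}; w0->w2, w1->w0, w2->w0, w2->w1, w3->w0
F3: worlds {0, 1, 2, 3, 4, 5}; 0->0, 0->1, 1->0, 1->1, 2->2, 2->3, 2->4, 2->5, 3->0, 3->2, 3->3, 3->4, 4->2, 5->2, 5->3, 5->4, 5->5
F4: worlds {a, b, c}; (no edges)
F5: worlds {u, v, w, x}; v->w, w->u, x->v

This is the axiom for convergence; its first-order frame correspondent is \forall x \forall y \forall z (Rxy \wedge Rxz \to \exists w (Ryw \wedge Rzw)).
F1: fails — Rw0w1 and Rw0w1 but w1 and w1 have no common successor.
F2: fails — Rw2w1 and Rw2w0 but w1 and w0 have no common successor.
F3: fails — R34 and R30 but 4 and 0 have no common successor.
F4: holds.
F5: fails — Rwu and Rwu but u and u have no common successor.
Valid on: F4.

F4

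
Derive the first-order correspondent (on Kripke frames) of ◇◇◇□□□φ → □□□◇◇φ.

This is a Sahlqvist (Geach-type) schema ◇^3□^3φ → □^3◇^2φ.
First-order correspondent: ∀x ∀y ∀z ((xR³y ∧ xR³z) → ∃w (yR³w ∧ zR²w)).

∀x ∀y ∀z ((xR³y ∧ xR³z) → ∃w (yR³w ∧ zR²w))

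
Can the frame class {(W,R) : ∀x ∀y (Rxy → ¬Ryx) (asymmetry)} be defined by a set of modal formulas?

No — not modally definable

Modal frame validity is preserved under surjective bounded morphisms.
The 3-cycle (worlds s,t,u with s→t→u→s) is asymmetric. Mapping every world to a single reflexive point • is a surjective bounded morphism, and the reflexive point is not asymmetric (R•• but asymmetry requires ¬R••).
So no modal formula (or set of formulas) defines exactly the asymmetric frames.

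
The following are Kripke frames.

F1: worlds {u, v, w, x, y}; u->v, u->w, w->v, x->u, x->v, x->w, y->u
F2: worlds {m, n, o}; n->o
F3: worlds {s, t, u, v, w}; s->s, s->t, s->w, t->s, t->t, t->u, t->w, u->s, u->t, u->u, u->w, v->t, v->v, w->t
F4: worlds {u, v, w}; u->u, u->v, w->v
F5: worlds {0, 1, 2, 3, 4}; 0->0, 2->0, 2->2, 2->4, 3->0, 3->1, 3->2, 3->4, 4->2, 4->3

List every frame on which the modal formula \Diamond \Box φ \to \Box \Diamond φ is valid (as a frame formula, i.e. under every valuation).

Frame correspondent (Sahlqvist): \forall x \forall y \forall z (Rxy \wedge Rxz \to \exists w (Ryw \wedge Rzw)) — i.e. convergence.
F1: fails — Ruv and Ruv but v and v have no common successor.
F2: fails — Rno and Rno but o and o have no common successor.
F3: holds.
F4: fails — Ruv and Ruv but v and v have no common successor.
F5: fails — R20 and R24 but 0 and 4 have no common successor.

F3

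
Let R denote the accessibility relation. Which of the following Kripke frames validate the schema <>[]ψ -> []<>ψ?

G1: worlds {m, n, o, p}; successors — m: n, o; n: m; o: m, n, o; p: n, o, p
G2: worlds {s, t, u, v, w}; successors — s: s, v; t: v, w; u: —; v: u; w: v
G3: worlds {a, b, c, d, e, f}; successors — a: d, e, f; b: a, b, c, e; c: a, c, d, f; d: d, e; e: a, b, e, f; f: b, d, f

The schema corresponds to convergence: forall x forall y forall z (Rxy & Rxz -> exists w (Ryw & Rzw)).
G1: fails — Rom and Ron but m and n have no common successor.
G2: fails — Rsv and Rss but v and s have no common successor.
G3: satisfies the condition.
Valid on: G3.

G3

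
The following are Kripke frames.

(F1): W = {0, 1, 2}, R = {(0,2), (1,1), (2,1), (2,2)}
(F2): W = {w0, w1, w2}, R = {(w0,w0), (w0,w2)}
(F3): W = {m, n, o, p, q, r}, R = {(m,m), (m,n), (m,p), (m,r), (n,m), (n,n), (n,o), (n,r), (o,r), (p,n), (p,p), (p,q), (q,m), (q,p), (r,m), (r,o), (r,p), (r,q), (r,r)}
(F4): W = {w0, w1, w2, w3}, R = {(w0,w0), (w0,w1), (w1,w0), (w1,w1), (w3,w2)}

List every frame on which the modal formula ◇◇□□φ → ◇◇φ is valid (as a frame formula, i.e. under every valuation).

This is the axiom for a generalized confluence (Geach) condition; its first-order frame correspondent is ∀x ∀y (xR²y → ∃w (yR²w ∧ xR²w)).
(F1): ✓.
(F2): fails — w0R²w2 but no w with w2R²w and w0R²w.
(F3): ✓.
(F4): ✓.

(F1), (F3), (F4)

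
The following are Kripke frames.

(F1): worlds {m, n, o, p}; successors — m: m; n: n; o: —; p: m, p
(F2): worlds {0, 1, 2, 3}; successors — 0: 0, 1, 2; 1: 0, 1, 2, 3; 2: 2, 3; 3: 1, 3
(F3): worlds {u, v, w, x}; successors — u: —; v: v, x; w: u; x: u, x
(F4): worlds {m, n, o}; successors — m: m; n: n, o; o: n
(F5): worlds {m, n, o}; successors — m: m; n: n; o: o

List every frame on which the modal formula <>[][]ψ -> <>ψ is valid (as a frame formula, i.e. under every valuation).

(F1), (F2), (F4), (F5)

This is the axiom for a generalized confluence (Geach) condition; its first-order frame correspondent is forall x forall y (xRy -> exists w (y R^2 w & xRw)).
(F1): holds.
(F2): holds.
(F3): fails — wRu but no t with uR²t and wRt.
(F4): holds.
(F5): holds.
Valid on: (F1), (F2), (F4), (F5).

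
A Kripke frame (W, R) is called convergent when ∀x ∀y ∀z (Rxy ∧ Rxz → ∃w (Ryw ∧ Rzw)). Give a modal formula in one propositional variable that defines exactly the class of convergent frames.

A defining formula is ◇□p → □◇p (the .2 axiom).
Suppose ◇□p→□◇p is valid. Take Rxy, Rxz and set V(p)={w : Ryw}. Then □p at y so ◇□p at x, so □◇p at x, so ◇p at z, giving w with Rzw and Ryw.

◇□p → □◇p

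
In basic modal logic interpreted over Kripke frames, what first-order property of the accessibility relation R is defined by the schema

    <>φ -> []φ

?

partial functionality

Suppose ◇φ→□φ is valid. Take Rxy, Rxz and set V(φ)={y}. Then ◇φ at x, so □φ at x, so φ at z, i.e. z=y.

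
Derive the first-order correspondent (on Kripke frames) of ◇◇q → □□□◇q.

This is a Sahlqvist (Geach-type) schema ◇^2□^0q → □^3◇^1q.
Minimal-valuation argument: fix x; take any y with xR^2y and any z with xR^3z. Set V(q) to the set of worlds R-reachable from y in exactly 0 steps. Then □^0q holds at y, so the antecedent holds at x; validity forces ◇^1q at z, giving a w with zR^1w and yR^0w.
First-order correspondent: ∀x ∀y ∀z ((xR²y ∧ xR³z) → ∃w (y = w ∧ zRw)).

∀x ∀y ∀z ((xR²y ∧ xR³z) → ∃w (y = w ∧ zRw))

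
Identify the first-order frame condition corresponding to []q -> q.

reflexivity

Suppose □q→q is valid. At any x set V(q)={w : Rxw}. Then □q holds at x, so q holds at x, i.e. Rxx.
Conversely, on a frame with reflexivity the schema holds at every world under every valuation.
So the correspondent is reflexivity.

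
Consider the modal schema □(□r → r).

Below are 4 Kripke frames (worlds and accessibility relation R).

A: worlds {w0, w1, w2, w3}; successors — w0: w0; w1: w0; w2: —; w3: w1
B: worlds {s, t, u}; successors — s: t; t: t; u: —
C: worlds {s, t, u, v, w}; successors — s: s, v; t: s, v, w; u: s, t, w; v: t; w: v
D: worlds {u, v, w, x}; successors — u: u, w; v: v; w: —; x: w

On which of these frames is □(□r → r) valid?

B

This is the axiom for shift-reflexivity; its first-order frame correspondent is ∀x ∀y (Rxy → Ryy).
A: fails — Rw3w1 but not Rw1w1.
B: holds.
C: fails — Rtv but not Rvv.
D: fails — Rxw but not Rww.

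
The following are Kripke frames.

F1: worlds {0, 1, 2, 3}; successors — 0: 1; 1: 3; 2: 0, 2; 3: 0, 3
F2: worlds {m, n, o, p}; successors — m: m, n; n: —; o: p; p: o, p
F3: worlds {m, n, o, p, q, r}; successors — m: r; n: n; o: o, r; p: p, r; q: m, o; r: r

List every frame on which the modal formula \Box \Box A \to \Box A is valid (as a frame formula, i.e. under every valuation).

This is the axiom for density; its first-order frame correspondent is \forall x \forall y (Rxy \to \exists z (Rxz \wedge Rzy)).
F1: fails — R01 but no z with R0z and Rz1.
F2: condition met.
F3: fails — Rqm but no z with Rqz and Rzm.
Valid on: F2.

F2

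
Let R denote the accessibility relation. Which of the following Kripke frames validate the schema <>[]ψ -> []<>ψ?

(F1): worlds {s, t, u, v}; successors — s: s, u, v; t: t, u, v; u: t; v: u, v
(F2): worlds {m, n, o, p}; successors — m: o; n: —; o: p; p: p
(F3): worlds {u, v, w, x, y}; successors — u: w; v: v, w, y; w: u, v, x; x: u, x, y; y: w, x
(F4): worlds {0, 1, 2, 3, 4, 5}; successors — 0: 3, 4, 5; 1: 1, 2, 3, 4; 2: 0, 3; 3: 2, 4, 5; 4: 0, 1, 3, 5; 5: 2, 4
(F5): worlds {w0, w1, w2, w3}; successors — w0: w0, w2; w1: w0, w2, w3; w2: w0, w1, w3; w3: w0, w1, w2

(F2), (F5)

Frame correspondent (Sahlqvist): forall x forall y forall z (Rxy & Rxz -> exists w (Ryw & Rzw)) — i.e. convergence.
(F1): fails — Rsv and Rsu but v and u have no common successor.
(F2): ✓.
(F3): fails — Rwu and Rwx but u and x have no common successor.
(F4): fails — R04 and R05 but 4 and 5 have no common successor.
(F5): ✓.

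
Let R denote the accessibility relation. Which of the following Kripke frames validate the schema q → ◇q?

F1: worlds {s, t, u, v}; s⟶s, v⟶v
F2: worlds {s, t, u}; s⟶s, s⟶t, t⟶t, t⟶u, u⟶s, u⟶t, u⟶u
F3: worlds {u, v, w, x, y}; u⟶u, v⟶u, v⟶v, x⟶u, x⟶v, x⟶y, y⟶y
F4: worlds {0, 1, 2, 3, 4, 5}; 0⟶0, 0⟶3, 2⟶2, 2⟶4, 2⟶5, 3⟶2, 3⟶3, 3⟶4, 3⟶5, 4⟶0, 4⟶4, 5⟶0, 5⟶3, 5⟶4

This is the axiom for reflexivity; its first-order frame correspondent is ∀x Rxx.
F1: fails — world t does not see itself.
F2: ✓.
F3: fails — world w does not see itself.
F4: fails — world 1 does not see itself.
Valid on: F2.

F2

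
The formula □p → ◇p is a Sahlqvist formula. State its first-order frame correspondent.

seriality: ∀x ∃y Rxy

Suppose □p→◇p is valid. At any x set V(p)=W. Then □p at x, so ◇p at x, so x has a successor.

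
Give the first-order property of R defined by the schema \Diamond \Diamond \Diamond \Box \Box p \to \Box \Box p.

This is a Sahlqvist (Geach-type) schema ◇^3□^2p → □^2◇^0p.
Minimal-valuation argument: fix x; take any y with xR^3y and any z with xR^2z. Set V(p) to the set of worlds R-reachable from y in exactly 2 steps. Then □^2p holds at y, so the antecedent holds at x; validity forces ◇^0p at z, giving a w with zR^0w and yR^2w.
First-order correspondent: \forall x \forall y \forall z ((x R^3 y \wedge x R^2 z) \to \exists w (y R^2 w \wedge z = w)).

\forall x \forall y \forall z ((x R^3 y \wedge x R^2 z) \to \exists w (y R^2 w \wedge z = w))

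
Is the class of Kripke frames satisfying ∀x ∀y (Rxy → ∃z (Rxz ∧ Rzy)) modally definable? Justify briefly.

Yes: it is density, defined by the C4 schema □□r → □r.

Yes, by □□r → □r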